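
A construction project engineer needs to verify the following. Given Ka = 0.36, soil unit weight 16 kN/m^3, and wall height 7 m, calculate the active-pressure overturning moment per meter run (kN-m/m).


Pa = 0.5 * Ka * gamma * H^2
= 0.5 * 0.36 * 16 * 7^2
= 141.12 kN/m
Arm = H / 3 = 7 / 3 = 2.3333 m
Mo = Pa * arm = Pa * H / 3 = 141.12 * 7 / 3 = 329.28 kN-m/m

329.28 kN-m/m


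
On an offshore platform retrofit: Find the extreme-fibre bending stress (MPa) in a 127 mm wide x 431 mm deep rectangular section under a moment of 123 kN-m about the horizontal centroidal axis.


I = b * h^3 / 12 = 127 * 431^3 / 12 = 847333321.42 mm^4
y = h / 2 = 431 / 2 = 215.5 mm
M = 123 kN-m = 123000000.0 N-mm
sigma = M * y / I = 123000000.0 * 215.5 / 847333321.42
= 31.28 MPa

31.28 MPa


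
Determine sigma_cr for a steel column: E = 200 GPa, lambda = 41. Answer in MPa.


sigma_cr = pi^2 * E / lambda^2
= 9.8696 * 200000.0 / 41^2
= 9.8696 * 200000.0 / 1681
= 1174.2539 MPa

1174.2539 MPa


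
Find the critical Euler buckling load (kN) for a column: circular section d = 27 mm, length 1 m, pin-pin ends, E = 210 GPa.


I = pi * d^4 / 64 = 26087.05 mm^4
L = 1000.0 mm
P_cr = pi^2 * E * I / L^2
= 9.8696 * 210000.0 * 26087.05 / 1000.0^2
= 54068.46 N = 54.0685 kN

54.0685 kN


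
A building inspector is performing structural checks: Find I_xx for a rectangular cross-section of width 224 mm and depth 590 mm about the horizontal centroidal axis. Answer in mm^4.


I = b * h^3 / 12
= 224 * 590^3 / 12
= 224 * 205379000 / 12
= 3833741333.33 mm^4

3833741333.33 mm^4


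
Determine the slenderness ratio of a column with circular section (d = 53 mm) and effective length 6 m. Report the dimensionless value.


Radius of gyration r = d / 4 = 53 / 4 = 13.25 mm
L_eff = 6000.0 mm
Slenderness ratio = L / r = 6000.0 / 13.25 = 452.83 (dimensionless)

452.83 (dimensionless)


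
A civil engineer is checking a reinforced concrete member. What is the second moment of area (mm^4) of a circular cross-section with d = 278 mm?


r = d / 2 = 278 / 2 = 139.0 mm
I = pi * r^4 / 4 = pi * 139.0^4 / 4
= 293189952.0 mm^4

293189952.0 mm^4


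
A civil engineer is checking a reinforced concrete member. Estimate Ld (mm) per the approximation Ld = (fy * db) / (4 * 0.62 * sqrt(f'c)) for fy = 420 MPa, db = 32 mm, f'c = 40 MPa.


Ld = (fy * db) / (4 * 0.62 * sqrt(f'c))
= (420 * 32) / (4 * 0.62 * sqrt(40))
= 13440 / 15.6849
= 856.88 mm

856.88 mm


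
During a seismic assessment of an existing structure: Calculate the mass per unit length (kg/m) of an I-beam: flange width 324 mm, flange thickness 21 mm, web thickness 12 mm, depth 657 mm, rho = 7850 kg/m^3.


A_flanges = 2 * 324 * 21 = 13608 mm^2
A_web = (657 - 2 * 21) * 12 = 7380 mm^2
A_total = 13608 + 7380 = 20988 mm^2 = 0.020988 m^2
Weight = rho * A = 7850 * 0.020988 = 164.7558 kg/m

164.7558 kg/m


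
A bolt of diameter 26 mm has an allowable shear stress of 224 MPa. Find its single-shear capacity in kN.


A = pi * d^2 / 4 = pi * 26^2 / 4 = 530.9292 mm^2
V = f_v * A / 1000 = 224 * 530.9292 / 1000
= 118.9281 kN

118.9281 kN


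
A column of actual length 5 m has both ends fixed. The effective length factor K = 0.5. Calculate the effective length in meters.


L_eff = K * L
= 0.5 * 5
= 2.5 m

2.5 m


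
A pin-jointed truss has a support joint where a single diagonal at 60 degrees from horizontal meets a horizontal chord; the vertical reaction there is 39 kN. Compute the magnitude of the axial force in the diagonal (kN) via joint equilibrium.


At the joint, only the diagonal has a vertical component, so vertical equilibrium gives:
F * sin(60) = 39
F = 39 / sin(60)
= 39 / 0.866025
= 45.03 kN

45.03 kN


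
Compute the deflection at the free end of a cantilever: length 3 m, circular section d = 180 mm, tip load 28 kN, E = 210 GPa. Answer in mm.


I = pi * d^4 / 64 = pi * 180^4 / 64 = 51529973.5 mm^4
L = 3000.0 mm, P = 28000.0 N, E = 210000.0 MPa
delta = P * L^3 / (3 * E * I)
= 28000.0 * 3000.0^3 / (3 * 210000.0 * 51529973.5)
= 23.2874 mm

23.2874 mm


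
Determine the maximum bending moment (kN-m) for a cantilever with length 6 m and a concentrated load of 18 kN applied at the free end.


For a cantilever with a point load at the free end:
M_max = P * L = 18 * 6 = 108 kN-m

108 kN-m


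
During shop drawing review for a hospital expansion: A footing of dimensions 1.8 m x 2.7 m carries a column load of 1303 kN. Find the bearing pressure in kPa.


A = 1.8 * 2.7 = 4.86 m^2
q = P / A = 1303 / 4.86
= 268.107 kPa

268.107 kPa


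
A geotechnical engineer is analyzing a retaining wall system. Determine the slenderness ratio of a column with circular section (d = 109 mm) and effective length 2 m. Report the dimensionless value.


Radius of gyration r = d / 4 = 109 / 4 = 27.25 mm
L_eff = 2000.0 mm
Slenderness ratio = L / r = 2000.0 / 27.25 = 73.39 (dimensionless)

73.39 (dimensionless)


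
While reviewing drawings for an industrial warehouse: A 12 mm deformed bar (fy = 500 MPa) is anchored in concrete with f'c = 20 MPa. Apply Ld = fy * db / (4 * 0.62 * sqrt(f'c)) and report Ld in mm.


Ld = (fy * db) / (4 * 0.62 * sqrt(f'c))
= (500 * 12) / (4 * 0.62 * sqrt(20))
= 6000 / 11.0909
= 540.98 mm

540.98 mm


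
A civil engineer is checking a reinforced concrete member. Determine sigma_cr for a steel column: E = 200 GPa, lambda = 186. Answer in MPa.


sigma_cr = pi^2 * E / lambda^2
= 9.8696 * 200000.0 / 186^2
= 9.8696 * 200000.0 / 34596
= 57.0563 MPa

57.0563 MPa


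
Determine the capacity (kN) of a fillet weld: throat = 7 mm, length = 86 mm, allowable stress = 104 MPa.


Strength = throat * length * allowable stress
= 7 * 86 * 104 N
= 62608 N
= 62.61 kN

62.61 kN


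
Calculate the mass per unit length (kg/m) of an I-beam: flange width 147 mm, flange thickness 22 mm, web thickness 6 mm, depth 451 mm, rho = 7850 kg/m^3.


A_flanges = 2 * 147 * 22 = 6468 mm^2
A_web = (451 - 2 * 22) * 6 = 2442 mm^2
A_total = 6468 + 2442 = 8910 mm^2 = 0.008910 m^2
Weight = rho * A = 7850 * 0.008910 = 69.9435 kg/m

69.9435 kg/m


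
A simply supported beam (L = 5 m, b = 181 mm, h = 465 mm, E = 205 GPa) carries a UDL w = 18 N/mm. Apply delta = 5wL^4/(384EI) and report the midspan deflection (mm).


I = 181 * 465^3 / 12 = 1516548093.75 mm^4
L = 5000.0 mm, w = 18 N/mm, E = 205000.0 MPa
delta = 5 * w * L^4 / (384 * E * I)
= 5 * 18 * 5000.0^4 / (384 * 205000.0 * 1516548093.75)
= 0.4712 mm

0.4712 mm


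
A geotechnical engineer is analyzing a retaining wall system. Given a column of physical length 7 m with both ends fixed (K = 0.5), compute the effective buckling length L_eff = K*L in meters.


L_eff = K * L
= 0.5 * 7
= 3.5 m

3.5 m


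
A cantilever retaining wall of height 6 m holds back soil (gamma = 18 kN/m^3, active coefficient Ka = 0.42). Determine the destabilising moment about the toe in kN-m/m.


Pa = 0.5 * Ka * gamma * H^2
= 0.5 * 0.42 * 18 * 6^2
= 136.08 kN/m
Arm = H / 3 = 6 / 3 = 2.0 m
Mo = Pa * arm = Pa * H / 3 = 136.08 * 6 / 3 = 272.16 kN-m/m

272.16 kN-m/m


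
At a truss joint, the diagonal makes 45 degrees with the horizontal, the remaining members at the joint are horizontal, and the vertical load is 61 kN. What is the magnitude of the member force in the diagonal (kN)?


At the joint, only the diagonal has a vertical component, so vertical equilibrium gives:
F * sin(45) = 61
F = 61 / sin(45)
= 61 / 0.707107
= 86.27 kN

86.27 kN


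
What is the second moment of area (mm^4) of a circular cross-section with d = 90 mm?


r = d / 2 = 90 / 2 = 45.0 mm
I = pi * r^4 / 4 = pi * 45.0^4 / 4
= 3220623.34 mm^4

3220623.34 mm^4


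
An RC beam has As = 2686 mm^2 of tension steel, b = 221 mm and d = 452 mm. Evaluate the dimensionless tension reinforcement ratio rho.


rho = As / (b * d)
= 2686 / (221 * 452)
= 2686 / 99892
= 0.026889 (dimensionless)

0.026889 (dimensionless)


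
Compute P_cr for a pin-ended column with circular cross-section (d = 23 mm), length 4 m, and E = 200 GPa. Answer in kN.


I = pi * d^4 / 64 = 13736.66 mm^4
L = 4000.0 mm
P_cr = pi^2 * E * I / L^2
= 9.8696 * 200000.0 * 13736.66 / 4000.0^2
= 1694.69 N = 1.6947 kN

1.6947 kN


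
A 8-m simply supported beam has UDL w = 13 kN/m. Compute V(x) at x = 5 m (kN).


R_A = w * L / 2 = 13 * 8 / 2 = 52.0 kN
V(x) = R_A - w * x = 52.0 - 13 * 5
= -13.0 kN

-13.0 kN


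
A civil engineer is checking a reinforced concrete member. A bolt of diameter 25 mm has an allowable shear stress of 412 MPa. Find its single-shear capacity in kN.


A = pi * d^2 / 4 = pi * 25^2 / 4 = 490.8739 mm^2
V = f_v * A / 1000 = 412 * 490.8739 / 1000
= 202.24 kN

202.24 kN


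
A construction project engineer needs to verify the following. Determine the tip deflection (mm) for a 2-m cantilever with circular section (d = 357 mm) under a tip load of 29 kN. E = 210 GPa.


I = pi * d^4 / 64 = pi * 357^4 / 64 = 797338552.09 mm^4
L = 2000.0 mm, P = 29000.0 N, E = 210000.0 MPa
delta = P * L^3 / (3 * E * I)
= 29000.0 * 2000.0^3 / (3 * 210000.0 * 797338552.09)
= 0.4619 mm

0.4619 mm


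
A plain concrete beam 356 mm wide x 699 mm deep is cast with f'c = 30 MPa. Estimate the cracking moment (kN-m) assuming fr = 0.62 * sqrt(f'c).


fr = 0.62 * sqrt(30) = 0.62 * 5.4772 = 3.3959 MPa
I = 356 * 699^3 / 12 = 10132118937.0 mm^4
y_t = 349.5 mm
M_cr = fr * I / y_t = 3.3959 * 10132118937.0 / 349.5 N-mm
= 98.4477 kN-m

98.4477 kN-m


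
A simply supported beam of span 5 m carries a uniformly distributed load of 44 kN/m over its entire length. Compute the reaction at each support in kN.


Total load = w * L = 44 * 5 = 220 kN
By symmetry, each reaction R = total / 2 = 220 / 2 = 110.0 kN

110.0 kN


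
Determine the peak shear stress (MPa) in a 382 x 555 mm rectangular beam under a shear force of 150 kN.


A = b * h = 382 * 555 = 212010 mm^2
V = 150 kN = 150000.0 N
tau_max = 1.5 * V / A = 1.5 * 150000.0 / 212010
= 1.0613 MPa

1.0613 MPa


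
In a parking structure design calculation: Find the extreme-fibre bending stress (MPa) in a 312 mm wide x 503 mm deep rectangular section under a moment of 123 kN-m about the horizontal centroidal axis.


I = b * h^3 / 12 = 312 * 503^3 / 12 = 3308851702.0 mm^4
y = h / 2 = 503 / 2 = 251.5 mm
M = 123 kN-m = 123000000.0 N-mm
sigma = M * y / I = 123000000.0 * 251.5 / 3308851702.0
= 9.35 MPa

9.35 MPa


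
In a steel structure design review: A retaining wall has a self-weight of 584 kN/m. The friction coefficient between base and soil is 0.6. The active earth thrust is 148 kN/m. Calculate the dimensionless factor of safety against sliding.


Resisting force = mu * W = 0.6 * 584 = 350.4 kN/m
FOS = Resisting / Driving = 350.4 / 148
= 2.3676 (dimensionless)

2.3676 (dimensionless)


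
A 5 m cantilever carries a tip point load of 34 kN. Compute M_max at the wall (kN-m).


For a cantilever with a point load at the free end:
M_max = P * L = 34 * 5 = 170 kN-m

170 kN-m


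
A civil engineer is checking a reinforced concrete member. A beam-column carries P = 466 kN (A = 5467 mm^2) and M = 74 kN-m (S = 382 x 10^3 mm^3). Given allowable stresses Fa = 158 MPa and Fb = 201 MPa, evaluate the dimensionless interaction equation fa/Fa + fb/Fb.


f_a = P / A = 466000.0 / 5467 = 85.2387 MPa
f_b = M / S = 74000000.0 / 382000.0 = 193.7173 MPa
Ratio = f_a / Fa + f_b / Fb
= 85.2387 / 158 + 193.7173 / 201
= 1.5033 (dimensionless)

1.5033 (dimensionless)


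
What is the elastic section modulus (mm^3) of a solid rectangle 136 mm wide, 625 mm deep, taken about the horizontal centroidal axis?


S = b * h^2 / 6
= 136 * 625^2 / 6
= 136 * 390625 / 6
= 8854166.67 mm^3

8854166.67 mm^3


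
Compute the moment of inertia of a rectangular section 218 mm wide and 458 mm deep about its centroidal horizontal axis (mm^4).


I = b * h^3 / 12
= 218 * 458^3 / 12
= 218 * 96071912 / 12
= 1745306401.33 mm^4

1745306401.33 mm^4


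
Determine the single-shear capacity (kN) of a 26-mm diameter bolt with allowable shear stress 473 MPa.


A = pi * d^2 / 4 = pi * 26^2 / 4 = 530.9292 mm^2
V = f_v * A / 1000 = 473 * 530.9292 / 1000
= 251.1295 kN

251.1295 kN


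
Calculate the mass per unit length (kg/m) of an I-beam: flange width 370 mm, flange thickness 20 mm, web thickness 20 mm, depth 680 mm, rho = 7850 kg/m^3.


A_flanges = 2 * 370 * 20 = 14800 mm^2
A_web = (680 - 2 * 20) * 20 = 12800 mm^2
A_total = 14800 + 12800 = 27600 mm^2 = 0.027600 m^2
Weight = rho * A = 7850 * 0.027600 = 216.66 kg/m

216.66 kg/m


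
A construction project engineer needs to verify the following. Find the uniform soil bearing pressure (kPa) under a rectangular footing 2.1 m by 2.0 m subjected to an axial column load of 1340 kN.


A = 2.1 * 2.0 = 4.2 m^2
q = P / A = 1340 / 4.2
= 319.0476 kPa

319.0476 kPa


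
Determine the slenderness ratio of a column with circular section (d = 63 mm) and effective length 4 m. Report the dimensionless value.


Radius of gyration r = d / 4 = 63 / 4 = 15.75 mm
L_eff = 4000.0 mm
Slenderness ratio = L / r = 4000.0 / 15.75 = 253.97 (dimensionless)

253.97 (dimensionless)


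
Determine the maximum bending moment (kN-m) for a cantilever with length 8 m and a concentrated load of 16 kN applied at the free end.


For a cantilever with a point load at the free end:
M_max = P * L = 16 * 8 = 128 kN-m

128 kN-m


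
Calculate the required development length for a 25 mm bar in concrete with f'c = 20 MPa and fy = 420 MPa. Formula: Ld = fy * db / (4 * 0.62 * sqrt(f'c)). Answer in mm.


Ld = (fy * db) / (4 * 0.62 * sqrt(f'c))
= (420 * 25) / (4 * 0.62 * sqrt(20))
= 10500 / 11.0909
= 946.72 mm

946.72 mm


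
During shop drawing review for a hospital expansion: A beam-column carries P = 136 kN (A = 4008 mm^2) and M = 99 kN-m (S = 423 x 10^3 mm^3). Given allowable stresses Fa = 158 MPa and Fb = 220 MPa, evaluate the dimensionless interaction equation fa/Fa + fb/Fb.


f_a = P / A = 136000.0 / 4008 = 33.9321 MPa
f_b = M / S = 99000000.0 / 423000.0 = 234.0426 MPa
Ratio = f_a / Fa + f_b / Fb
= 33.9321 / 158 + 234.0426 / 220
= 1.2786 (dimensionless)

1.2786 (dimensionless)


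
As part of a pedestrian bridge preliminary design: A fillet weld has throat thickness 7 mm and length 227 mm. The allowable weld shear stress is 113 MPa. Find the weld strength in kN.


Strength = throat * length * allowable stress
= 7 * 227 * 113 N
= 179557 N
= 179.56 kN

179.56 kN


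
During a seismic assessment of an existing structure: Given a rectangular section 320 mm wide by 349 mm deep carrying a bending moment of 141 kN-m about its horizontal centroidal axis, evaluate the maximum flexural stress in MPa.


I = b * h^3 / 12 = 320 * 349^3 / 12 = 1133561306.67 mm^4
y = h / 2 = 349 / 2 = 174.5 mm
M = 141 kN-m = 141000000.0 N-mm
sigma = M * y / I = 141000000.0 * 174.5 / 1133561306.67
= 21.71 MPa

21.71 MPa


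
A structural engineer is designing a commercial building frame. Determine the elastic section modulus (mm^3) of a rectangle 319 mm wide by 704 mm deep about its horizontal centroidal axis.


S = b * h^2 / 6
= 319 * 704^2 / 6
= 319 * 495616 / 6
= 26350250.67 mm^3

26350250.67 mm^3


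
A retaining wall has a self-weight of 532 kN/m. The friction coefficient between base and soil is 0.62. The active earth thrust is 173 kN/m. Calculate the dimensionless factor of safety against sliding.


Resisting force = mu * W = 0.62 * 532 = 329.84 kN/m
FOS = Resisting / Driving = 329.84 / 173
= 1.9066 (dimensionless)

1.9066 (dimensionless)


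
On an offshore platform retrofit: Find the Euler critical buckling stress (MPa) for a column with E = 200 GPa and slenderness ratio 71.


sigma_cr = pi^2 * E / lambda^2
= 9.8696 * 200000.0 / 71^2
= 9.8696 * 200000.0 / 5041
= 391.5733 MPa

391.5733 MPa


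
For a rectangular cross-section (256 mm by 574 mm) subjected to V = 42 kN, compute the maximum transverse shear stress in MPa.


A = b * h = 256 * 574 = 146944 mm^2
V = 42 kN = 42000.0 N
tau_max = 1.5 * V / A = 1.5 * 42000.0 / 146944
= 0.4287 MPa

0.4287 MPa


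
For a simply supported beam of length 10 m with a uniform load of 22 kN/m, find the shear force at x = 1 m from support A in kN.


R_A = w * L / 2 = 22 * 10 / 2 = 110.0 kN
V(x) = R_A - w * x = 110.0 - 22 * 1
= 88.0 kN

88.0 kN


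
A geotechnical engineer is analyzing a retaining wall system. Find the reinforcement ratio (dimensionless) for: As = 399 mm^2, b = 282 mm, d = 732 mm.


rho = As / (b * d)
= 399 / (282 * 732)
= 399 / 206424
= 0.001933 (dimensionless)

0.001933 (dimensionless)


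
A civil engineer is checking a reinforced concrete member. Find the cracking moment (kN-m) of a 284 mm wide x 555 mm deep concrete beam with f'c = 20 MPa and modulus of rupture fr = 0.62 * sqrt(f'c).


fr = 0.62 * sqrt(20) = 0.62 * 4.4721 = 2.7727 MPa
I = 284 * 555^3 / 12 = 4045908375.0 mm^4
y_t = 277.5 mm
M_cr = fr * I / y_t = 2.7727 * 4045908375.0 / 277.5 N-mm
= 40.4259 kN-m

40.4259 kN-m


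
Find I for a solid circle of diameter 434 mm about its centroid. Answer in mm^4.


r = d / 2 = 434 / 2 = 217.0 mm
I = pi * r^4 / 4 = pi * 217.0^4 / 4
= 1741521405.12 mm^4

1741521405.12 mm^4


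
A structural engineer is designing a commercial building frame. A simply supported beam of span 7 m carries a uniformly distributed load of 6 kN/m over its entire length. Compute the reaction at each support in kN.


Total load = w * L = 6 * 7 = 42 kN
By symmetry, each reaction R = total / 2 = 42 / 2 = 21.0 kN

21.0 kN


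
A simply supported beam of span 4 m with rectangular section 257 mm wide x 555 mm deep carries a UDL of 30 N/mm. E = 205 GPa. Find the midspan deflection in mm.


I = 257 * 555^3 / 12 = 3661262156.25 mm^4
L = 4000.0 mm, w = 30 N/mm, E = 205000.0 MPa
delta = 5 * w * L^4 / (384 * E * I)
= 5 * 30 * 4000.0^4 / (384 * 205000.0 * 3661262156.25)
= 0.1332 mm

0.1332 mm


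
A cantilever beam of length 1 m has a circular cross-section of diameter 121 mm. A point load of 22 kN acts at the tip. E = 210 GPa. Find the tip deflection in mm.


I = pi * d^4 / 64 = pi * 121^4 / 64 = 10522316.97 mm^4
L = 1000.0 mm, P = 22000.0 N, E = 210000.0 MPa
delta = P * L^3 / (3 * E * I)
= 22000.0 * 1000.0^3 / (3 * 210000.0 * 10522316.97)
= 3.3187 mm

3.3187 mm


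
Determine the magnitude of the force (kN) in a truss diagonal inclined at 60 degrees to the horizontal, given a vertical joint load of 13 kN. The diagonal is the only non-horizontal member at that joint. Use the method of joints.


At the joint, only the diagonal has a vertical component, so vertical equilibrium gives:
F * sin(60) = 13
F = 13 / sin(60)
= 13 / 0.866025
= 15.01 kN

15.01 kN


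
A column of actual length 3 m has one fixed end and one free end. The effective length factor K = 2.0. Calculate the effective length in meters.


L_eff = K * L
= 2.0 * 3
= 6.0 m

6.0 m


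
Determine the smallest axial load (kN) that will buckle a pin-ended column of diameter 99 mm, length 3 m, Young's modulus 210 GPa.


I = pi * d^4 / 64 = 4715314.64 mm^4
L = 3000.0 mm
P_cr = pi^2 * E * I / L^2
= 9.8696 * 210000.0 * 4715314.64 / 3000.0^2
= 1085893.44 N = 1085.8934 kN

1085.8934 kN


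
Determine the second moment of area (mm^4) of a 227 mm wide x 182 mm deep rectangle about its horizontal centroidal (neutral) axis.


I = b * h^3 / 12
= 227 * 182^3 / 12
= 227 * 6028568 / 12
= 114040411.33 mm^4

114040411.33 mm^4


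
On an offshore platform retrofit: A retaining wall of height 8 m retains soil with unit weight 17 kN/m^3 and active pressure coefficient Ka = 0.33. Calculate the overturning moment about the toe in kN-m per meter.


Pa = 0.5 * Ka * gamma * H^2
= 0.5 * 0.33 * 17 * 8^2
= 179.52 kN/m
Arm = H / 3 = 8 / 3 = 2.6667 m
Mo = Pa * arm = Pa * H / 3 = 179.52 * 8 / 3 = 478.72 kN-m/m

478.72 kN-m/m


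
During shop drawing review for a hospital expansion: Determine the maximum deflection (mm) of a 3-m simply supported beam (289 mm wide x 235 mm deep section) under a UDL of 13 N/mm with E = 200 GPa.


I = 289 * 235^3 / 12 = 312550489.58 mm^4
L = 3000.0 mm, w = 13 N/mm, E = 200000.0 MPa
delta = 5 * w * L^4 / (384 * E * I)
= 5 * 13 * 3000.0^4 / (384 * 200000.0 * 312550489.58)
= 0.2193 mm

0.2193 mm


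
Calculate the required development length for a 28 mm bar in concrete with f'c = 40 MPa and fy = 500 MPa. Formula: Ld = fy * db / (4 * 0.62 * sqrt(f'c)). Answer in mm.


Ld = (fy * db) / (4 * 0.62 * sqrt(f'c))
= (500 * 28) / (4 * 0.62 * sqrt(40))
= 14000 / 15.6849
= 892.58 mm

892.58 mm


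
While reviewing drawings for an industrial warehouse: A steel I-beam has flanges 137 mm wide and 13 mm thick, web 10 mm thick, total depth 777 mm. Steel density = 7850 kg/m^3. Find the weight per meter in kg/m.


A_flanges = 2 * 137 * 13 = 3562 mm^2
A_web = (777 - 2 * 13) * 10 = 7510 mm^2
A_total = 3562 + 7510 = 11072 mm^2 = 0.011072 m^2
Weight = rho * A = 7850 * 0.011072 = 86.9152 kg/m

86.9152 kg/m


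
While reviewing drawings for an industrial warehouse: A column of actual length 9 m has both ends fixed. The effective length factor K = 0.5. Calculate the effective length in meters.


L_eff = K * L
= 0.5 * 9
= 4.5 m

4.5 m


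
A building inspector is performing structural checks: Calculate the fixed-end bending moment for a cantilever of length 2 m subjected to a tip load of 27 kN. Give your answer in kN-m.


For a cantilever with a point load at the free end:
M_max = P * L = 27 * 2 = 54 kN-m

54 kN-m


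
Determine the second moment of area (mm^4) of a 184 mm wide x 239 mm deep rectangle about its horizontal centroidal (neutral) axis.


I = b * h^3 / 12
= 184 * 239^3 / 12
= 184 * 13651919 / 12
= 209329424.67 mm^4

209329424.67 mm^4


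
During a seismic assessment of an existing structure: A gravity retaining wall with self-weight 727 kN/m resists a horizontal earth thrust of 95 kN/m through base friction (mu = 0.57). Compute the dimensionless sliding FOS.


Resisting force = mu * W = 0.57 * 727 = 414.39 kN/m
FOS = Resisting / Driving = 414.39 / 95
= 4.362 (dimensionless)

4.362 (dimensionless)


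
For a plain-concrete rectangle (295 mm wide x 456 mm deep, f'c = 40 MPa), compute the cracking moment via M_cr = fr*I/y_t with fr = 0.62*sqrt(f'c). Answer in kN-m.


fr = 0.62 * sqrt(40) = 0.62 * 6.3246 = 3.9212 MPa
I = 295 * 456^3 / 12 = 2330962560.0 mm^4
y_t = 228.0 mm
M_cr = fr * I / y_t = 3.9212 * 2330962560.0 / 228.0 N-mm
= 40.0887 kN-m

40.0887 kN-m


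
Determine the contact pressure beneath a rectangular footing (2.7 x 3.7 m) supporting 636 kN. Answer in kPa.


A = 2.7 * 3.7 = 9.99 m^2
q = P / A = 636 / 9.99
= 63.6637 kPa

63.6637 kPa


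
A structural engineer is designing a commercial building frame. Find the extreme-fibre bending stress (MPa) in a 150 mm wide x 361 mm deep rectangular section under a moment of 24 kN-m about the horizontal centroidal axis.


I = b * h^3 / 12 = 150 * 361^3 / 12 = 588073512.5 mm^4
y = h / 2 = 361 / 2 = 180.5 mm
M = 24 kN-m = 24000000.0 N-mm
sigma = M * y / I = 24000000.0 * 180.5 / 588073512.5
= 7.37 MPa

7.37 MPa


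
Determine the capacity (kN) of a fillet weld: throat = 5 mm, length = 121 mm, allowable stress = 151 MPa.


Strength = throat * length * allowable stress
= 5 * 121 * 151 N
= 91355 N
= 91.36 kN

91.36 kN


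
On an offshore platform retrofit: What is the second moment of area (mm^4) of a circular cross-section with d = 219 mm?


r = d / 2 = 219 / 2 = 109.5 mm
I = pi * r^4 / 4 = pi * 109.5^4 / 4
= 112913627.02 mm^4

112913627.02 mm^4


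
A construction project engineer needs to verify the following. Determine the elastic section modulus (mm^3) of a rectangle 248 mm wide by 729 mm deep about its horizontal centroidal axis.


S = b * h^2 / 6
= 248 * 729^2 / 6
= 248 * 531441 / 6
= 21966228.0 mm^3

21966228.0 mm^3


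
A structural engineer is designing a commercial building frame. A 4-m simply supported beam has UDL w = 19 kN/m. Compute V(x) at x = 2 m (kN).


R_A = w * L / 2 = 19 * 4 / 2 = 38.0 kN
V(x) = R_A - w * x = 38.0 - 19 * 2
= 0.0 kN

0.0 kN


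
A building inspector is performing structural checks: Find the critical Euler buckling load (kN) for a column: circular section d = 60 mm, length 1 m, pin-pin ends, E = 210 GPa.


I = pi * d^4 / 64 = 636172.51 mm^4
L = 1000.0 mm
P_cr = pi^2 * E * I / L^2
= 9.8696 * 210000.0 * 636172.51 / 1000.0^2
= 1318541.92 N = 1318.5419 kN

1318.5419 kN


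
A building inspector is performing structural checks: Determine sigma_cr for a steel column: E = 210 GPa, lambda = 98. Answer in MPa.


sigma_cr = pi^2 * E / lambda^2
= 9.8696 * 210000.0 / 98^2
= 9.8696 * 210000.0 / 9604
= 215.8077 MPa

215.8077 MPa


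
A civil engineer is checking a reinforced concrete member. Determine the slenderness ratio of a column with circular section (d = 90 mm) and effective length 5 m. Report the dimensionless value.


Radius of gyration r = d / 4 = 90 / 4 = 22.5 mm
L_eff = 5000.0 mm
Slenderness ratio = L / r = 5000.0 / 22.5 = 222.22 (dimensionless)

222.22 (dimensionless)


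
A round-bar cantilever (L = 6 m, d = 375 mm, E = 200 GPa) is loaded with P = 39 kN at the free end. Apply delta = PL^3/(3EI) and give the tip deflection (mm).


I = pi * d^4 / 64 = pi * 375^4 / 64 = 970722217.33 mm^4
L = 6000.0 mm, P = 39000.0 N, E = 200000.0 MPa
delta = P * L^3 / (3 * E * I)
= 39000.0 * 6000.0^3 / (3 * 200000.0 * 970722217.33)
= 14.4635 mm

14.4635 mm


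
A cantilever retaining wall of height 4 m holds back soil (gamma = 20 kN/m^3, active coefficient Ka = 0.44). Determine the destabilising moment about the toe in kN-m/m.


Pa = 0.5 * Ka * gamma * H^2
= 0.5 * 0.44 * 20 * 4^2
= 70.4 kN/m
Arm = H / 3 = 4 / 3 = 1.3333 m
Mo = Pa * arm = Pa * H / 3 = 70.4 * 4 / 3 = 93.8667 kN-m/m

93.8667 kN-m/m


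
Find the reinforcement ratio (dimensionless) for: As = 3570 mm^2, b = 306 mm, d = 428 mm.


rho = As / (b * d)
= 3570 / (306 * 428)
= 3570 / 130968
= 0.027259 (dimensionless)

0.027259 (dimensionless)


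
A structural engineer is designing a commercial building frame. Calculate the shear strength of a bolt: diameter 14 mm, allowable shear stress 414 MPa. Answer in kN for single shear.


A = pi * d^2 / 4 = pi * 14^2 / 4 = 153.938 mm^2
V = f_v * A / 1000 = 414 * 153.938 / 1000
= 63.7303 kN

63.7303 kN


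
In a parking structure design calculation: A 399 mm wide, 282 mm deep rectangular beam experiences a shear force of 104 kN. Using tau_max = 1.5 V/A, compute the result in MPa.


A = b * h = 399 * 282 = 112518 mm^2
V = 104 kN = 104000.0 N
tau_max = 1.5 * V / A = 1.5 * 104000.0 / 112518
= 1.3864 MPa

1.3864 MPa


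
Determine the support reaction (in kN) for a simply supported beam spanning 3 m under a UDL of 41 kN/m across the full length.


Total load = w * L = 41 * 3 = 123 kN
By symmetry, each reaction R = total / 2 = 123 / 2 = 61.5 kN

61.5 kN


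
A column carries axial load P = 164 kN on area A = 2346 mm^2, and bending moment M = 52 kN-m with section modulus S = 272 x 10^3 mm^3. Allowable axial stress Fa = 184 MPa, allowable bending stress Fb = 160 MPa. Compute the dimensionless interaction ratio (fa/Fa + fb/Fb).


f_a = P / A = 164000.0 / 2346 = 69.9062 MPa
f_b = M / S = 52000000.0 / 272000.0 = 191.1765 MPa
Ratio = f_a / Fa + f_b / Fb
= 69.9062 / 184 + 191.1765 / 160
= 1.5748 (dimensionless)

1.5748 (dimensionless)


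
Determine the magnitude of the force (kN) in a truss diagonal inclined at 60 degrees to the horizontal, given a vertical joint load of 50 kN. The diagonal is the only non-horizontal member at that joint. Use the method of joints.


At the joint, only the diagonal has a vertical component, so vertical equilibrium gives:
F * sin(60) = 50
F = 50 / sin(60)
= 50 / 0.866025
= 57.74 kN

57.74 kN


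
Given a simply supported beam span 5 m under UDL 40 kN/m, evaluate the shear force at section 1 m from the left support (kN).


R_A = w * L / 2 = 40 * 5 / 2 = 100.0 kN
V(x) = R_A - w * x = 100.0 - 40 * 1
= 60.0 kN

60.0 kN


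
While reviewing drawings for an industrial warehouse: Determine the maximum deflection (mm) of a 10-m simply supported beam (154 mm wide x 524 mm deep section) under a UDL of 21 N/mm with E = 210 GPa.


I = 154 * 524^3 / 12 = 1846432074.67 mm^4
L = 10000.0 mm, w = 21 N/mm, E = 210000.0 MPa
delta = 5 * w * L^4 / (384 * E * I)
= 5 * 21 * 10000.0^4 / (384 * 210000.0 * 1846432074.67)
= 7.0519 mm

7.0519 mm


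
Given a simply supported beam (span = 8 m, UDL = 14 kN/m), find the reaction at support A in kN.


Total load = w * L = 14 * 8 = 112 kN
By symmetry, each reaction R = total / 2 = 112 / 2 = 56.0 kN

56.0 kN


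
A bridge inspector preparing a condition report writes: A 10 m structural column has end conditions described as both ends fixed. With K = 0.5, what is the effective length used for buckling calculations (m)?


L_eff = K * L
= 0.5 * 10
= 5.0 m

5.0 m


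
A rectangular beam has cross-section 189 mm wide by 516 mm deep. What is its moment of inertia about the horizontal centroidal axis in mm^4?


I = b * h^3 / 12
= 189 * 516^3 / 12
= 189 * 137388096 / 12
= 2163862512.0 mm^4

2163862512.0 mm^4


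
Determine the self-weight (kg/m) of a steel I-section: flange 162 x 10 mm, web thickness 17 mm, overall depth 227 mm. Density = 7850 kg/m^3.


A_flanges = 2 * 162 * 10 = 3240 mm^2
A_web = (227 - 2 * 10) * 17 = 3519 mm^2
A_total = 3240 + 3519 = 6759 mm^2 = 0.006759 m^2
Weight = rho * A = 7850 * 0.006759 = 53.0581 kg/m

53.0581 kg/m


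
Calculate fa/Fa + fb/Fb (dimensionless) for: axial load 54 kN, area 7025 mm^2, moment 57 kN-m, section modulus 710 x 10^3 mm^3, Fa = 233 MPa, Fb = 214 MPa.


f_a = P / A = 54000.0 / 7025 = 7.6868 MPa
f_b = M / S = 57000000.0 / 710000.0 = 80.2817 MPa
Ratio = f_a / Fa + f_b / Fb
= 7.6868 / 233 + 80.2817 / 214
= 0.4081 (dimensionless)

0.4081 (dimensionless)


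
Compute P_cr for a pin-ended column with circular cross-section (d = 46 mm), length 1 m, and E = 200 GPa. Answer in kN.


I = pi * d^4 / 64 = 219786.61 mm^4
L = 1000.0 mm
P_cr = pi^2 * E * I / L^2
= 9.8696 * 200000.0 * 219786.61 / 1000.0^2
= 433841.37 N = 433.8414 kN

433.8414 kN


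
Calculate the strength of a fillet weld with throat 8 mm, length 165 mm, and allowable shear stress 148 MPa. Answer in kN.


Strength = throat * length * allowable stress
= 8 * 165 * 148 N
= 195360 N
= 195.36 kN

195.36 kN


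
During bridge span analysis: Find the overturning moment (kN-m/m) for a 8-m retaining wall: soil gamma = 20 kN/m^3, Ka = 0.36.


Pa = 0.5 * Ka * gamma * H^2
= 0.5 * 0.36 * 20 * 8^2
= 230.4 kN/m
Arm = H / 3 = 8 / 3 = 2.6667 m
Mo = Pa * arm = Pa * H / 3 = 230.4 * 8 / 3 = 614.4 kN-m/m

614.4 kN-m/m


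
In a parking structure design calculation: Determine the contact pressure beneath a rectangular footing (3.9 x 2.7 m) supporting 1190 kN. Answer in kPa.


A = 3.9 * 2.7 = 10.53 m^2
q = P / A = 1190 / 10.53
= 113.0104 kPa

113.0104 kPa


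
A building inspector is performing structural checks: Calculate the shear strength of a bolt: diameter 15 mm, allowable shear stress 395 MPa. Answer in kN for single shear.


A = pi * d^2 / 4 = pi * 15^2 / 4 = 176.7146 mm^2
V = f_v * A / 1000 = 395 * 176.7146 / 1000
= 69.8023 kN

69.8023 kN


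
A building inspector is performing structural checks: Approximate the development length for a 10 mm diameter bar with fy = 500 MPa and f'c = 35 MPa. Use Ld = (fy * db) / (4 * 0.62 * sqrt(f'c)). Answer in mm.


Ld = (fy * db) / (4 * 0.62 * sqrt(f'c))
= (500 * 10) / (4 * 0.62 * sqrt(35))
= 5000 / 14.6719
= 340.79 mm

340.79 mm


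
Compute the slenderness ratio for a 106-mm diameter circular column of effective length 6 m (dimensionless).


Radius of gyration r = d / 4 = 106 / 4 = 26.5 mm
L_eff = 6000.0 mm
Slenderness ratio = L / r = 6000.0 / 26.5 = 226.42 (dimensionless)

226.42 (dimensionless)


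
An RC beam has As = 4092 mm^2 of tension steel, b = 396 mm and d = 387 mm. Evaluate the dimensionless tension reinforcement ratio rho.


rho = As / (b * d)
= 4092 / (396 * 387)
= 4092 / 153252
= 0.026701 (dimensionless)

0.026701 (dimensionless)


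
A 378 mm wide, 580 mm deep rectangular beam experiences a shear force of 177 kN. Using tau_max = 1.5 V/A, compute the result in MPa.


A = b * h = 378 * 580 = 219240 mm^2
V = 177 kN = 177000.0 N
tau_max = 1.5 * V / A = 1.5 * 177000.0 / 219240
= 1.211 MPa

1.211 MPa


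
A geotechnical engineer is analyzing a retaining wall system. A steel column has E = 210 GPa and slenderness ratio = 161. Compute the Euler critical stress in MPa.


sigma_cr = pi^2 * E / lambda^2
= 9.8696 * 210000.0 / 161^2
= 9.8696 * 210000.0 / 25921
= 79.959 MPa

79.959 MPa


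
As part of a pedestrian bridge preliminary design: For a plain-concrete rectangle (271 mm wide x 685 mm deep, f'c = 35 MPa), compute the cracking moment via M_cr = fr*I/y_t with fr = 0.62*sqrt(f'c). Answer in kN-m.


fr = 0.62 * sqrt(35) = 0.62 * 5.9161 = 3.668 MPa
I = 271 * 685^3 / 12 = 7258715239.58 mm^4
y_t = 342.5 mm
M_cr = fr * I / y_t = 3.668 * 7258715239.58 / 342.5 N-mm
= 77.7365 kN-m

77.7365 kN-m


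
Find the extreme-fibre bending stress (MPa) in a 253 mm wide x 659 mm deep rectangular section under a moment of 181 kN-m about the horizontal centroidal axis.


I = b * h^3 / 12 = 253 * 659^3 / 12 = 6033864023.92 mm^4
y = h / 2 = 659 / 2 = 329.5 mm
M = 181 kN-m = 181000000.0 N-mm
sigma = M * y / I = 181000000.0 * 329.5 / 6033864023.92
= 9.88 MPa

9.88 MPa


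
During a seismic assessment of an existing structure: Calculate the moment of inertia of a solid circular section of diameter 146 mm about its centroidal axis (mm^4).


r = d / 2 = 146 / 2 = 73.0 mm
I = pi * r^4 / 4 = pi * 73.0^4 / 4
= 22303926.33 mm^4

22303926.33 mm^4


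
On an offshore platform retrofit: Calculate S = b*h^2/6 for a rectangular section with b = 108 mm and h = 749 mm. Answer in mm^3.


S = b * h^2 / 6
= 108 * 749^2 / 6
= 108 * 561001 / 6
= 10098018.0 mm^3

10098018.0 mm^3


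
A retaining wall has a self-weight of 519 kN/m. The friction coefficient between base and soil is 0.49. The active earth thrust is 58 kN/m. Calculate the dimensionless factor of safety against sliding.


Resisting force = mu * W = 0.49 * 519 = 254.31 kN/m
FOS = Resisting / Driving = 254.31 / 58
= 4.3847 (dimensionless)

4.3847 (dimensionless)


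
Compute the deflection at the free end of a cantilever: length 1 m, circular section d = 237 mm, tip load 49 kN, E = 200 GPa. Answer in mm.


I = pi * d^4 / 64 = pi * 237^4 / 64 = 154868568.04 mm^4
L = 1000.0 mm, P = 49000.0 N, E = 200000.0 MPa
delta = P * L^3 / (3 * E * I)
= 49000.0 * 1000.0^3 / (3 * 200000.0 * 154868568.04)
= 0.5273 mm

0.5273 mm


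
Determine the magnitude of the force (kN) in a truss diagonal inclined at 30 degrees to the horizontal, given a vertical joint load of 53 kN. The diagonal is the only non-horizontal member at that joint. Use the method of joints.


At the joint, only the diagonal has a vertical component, so vertical equilibrium gives:
F * sin(30) = 53
F = 53 / sin(30)
= 53 / 0.5
= 106.0 kN

106.0 kN


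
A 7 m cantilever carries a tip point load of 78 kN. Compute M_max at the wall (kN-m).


For a cantilever with a point load at the free end:
M_max = P * L = 78 * 7 = 546 kN-m

546 kN-m


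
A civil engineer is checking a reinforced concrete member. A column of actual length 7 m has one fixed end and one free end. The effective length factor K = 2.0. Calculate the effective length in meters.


L_eff = K * L
= 2.0 * 7
= 14.0 m

14.0 m


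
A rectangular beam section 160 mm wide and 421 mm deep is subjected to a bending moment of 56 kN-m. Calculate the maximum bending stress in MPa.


I = b * h^3 / 12 = 160 * 421^3 / 12 = 994912813.33 mm^4
y = h / 2 = 421 / 2 = 210.5 mm
M = 56 kN-m = 56000000.0 N-mm
sigma = M * y / I = 56000000.0 * 210.5 / 994912813.33
= 11.85 MPa

11.85 MPa


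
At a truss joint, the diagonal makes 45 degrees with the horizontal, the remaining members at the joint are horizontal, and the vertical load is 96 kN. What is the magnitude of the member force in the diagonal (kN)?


At the joint, only the diagonal has a vertical component, so vertical equilibrium gives:
F * sin(45) = 96
F = 96 / sin(45)
= 96 / 0.707107
= 135.76 kN

135.76 kN


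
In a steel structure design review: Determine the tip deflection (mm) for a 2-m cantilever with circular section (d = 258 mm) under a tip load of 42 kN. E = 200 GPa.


I = pi * d^4 / 64 = pi * 258^4 / 64 = 217494722.14 mm^4
L = 2000.0 mm, P = 42000.0 N, E = 200000.0 MPa
delta = P * L^3 / (3 * E * I)
= 42000.0 * 2000.0^3 / (3 * 200000.0 * 217494722.14)
= 2.5748 mm

2.5748 mm


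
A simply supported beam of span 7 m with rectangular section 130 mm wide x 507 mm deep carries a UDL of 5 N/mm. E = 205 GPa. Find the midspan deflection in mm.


I = 130 * 507^3 / 12 = 1411841632.5 mm^4
L = 7000.0 mm, w = 5 N/mm, E = 205000.0 MPa
delta = 5 * w * L^4 / (384 * E * I)
= 5 * 5 * 7000.0^4 / (384 * 205000.0 * 1411841632.5)
= 0.5401 mm

0.5401 mm


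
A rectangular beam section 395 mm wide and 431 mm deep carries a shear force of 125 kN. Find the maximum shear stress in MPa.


A = b * h = 395 * 431 = 170245 mm^2
V = 125 kN = 125000.0 N
tau_max = 1.5 * V / A = 1.5 * 125000.0 / 170245
= 1.1014 MPa

1.1014 MPa


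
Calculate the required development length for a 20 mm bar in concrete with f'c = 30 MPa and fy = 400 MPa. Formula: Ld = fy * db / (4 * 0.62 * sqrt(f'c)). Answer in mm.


Ld = (fy * db) / (4 * 0.62 * sqrt(f'c))
= (400 * 20) / (4 * 0.62 * sqrt(30))
= 8000 / 13.5835
= 588.95 mm

588.95 mm


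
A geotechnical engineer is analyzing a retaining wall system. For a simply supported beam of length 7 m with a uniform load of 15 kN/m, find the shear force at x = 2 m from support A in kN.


R_A = w * L / 2 = 15 * 7 / 2 = 52.5 kN
V(x) = R_A - w * x = 52.5 - 15 * 2
= 22.5 kN

22.5 kN


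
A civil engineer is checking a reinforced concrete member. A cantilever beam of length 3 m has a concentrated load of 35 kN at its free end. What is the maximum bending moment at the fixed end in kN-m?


For a cantilever with a point load at the free end:
M_max = P * L = 35 * 3 = 105 kN-m

105 kN-m


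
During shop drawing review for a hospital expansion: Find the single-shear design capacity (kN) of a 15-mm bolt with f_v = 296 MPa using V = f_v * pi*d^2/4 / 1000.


A = pi * d^2 / 4 = pi * 15^2 / 4 = 176.7146 mm^2
V = f_v * A / 1000 = 296 * 176.7146 / 1000
= 52.3075 kN

52.3075 kN


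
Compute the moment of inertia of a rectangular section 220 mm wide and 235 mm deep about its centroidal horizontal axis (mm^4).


I = b * h^3 / 12
= 220 * 235^3 / 12
= 220 * 12977875 / 12
= 237927708.33 mm^4

237927708.33 mm^4


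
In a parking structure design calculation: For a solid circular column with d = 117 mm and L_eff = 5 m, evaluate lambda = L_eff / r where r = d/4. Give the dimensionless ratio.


Radius of gyration r = d / 4 = 117 / 4 = 29.25 mm
L_eff = 5000.0 mm
Slenderness ratio = L / r = 5000.0 / 29.25 = 170.94 (dimensionless)

170.94 (dimensionless)


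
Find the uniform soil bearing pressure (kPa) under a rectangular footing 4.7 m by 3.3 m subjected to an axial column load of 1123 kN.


A = 4.7 * 3.3 = 15.51 m^2
q = P / A = 1123 / 15.51
= 72.4049 kPa

72.4049 kPa


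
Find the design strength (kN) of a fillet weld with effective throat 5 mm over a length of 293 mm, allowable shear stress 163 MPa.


Strength = throat * length * allowable stress
= 5 * 293 * 163 N
= 238795 N
= 238.79 kN

238.79 kN


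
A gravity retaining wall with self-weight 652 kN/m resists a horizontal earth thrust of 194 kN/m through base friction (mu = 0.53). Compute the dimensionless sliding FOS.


Resisting force = mu * W = 0.53 * 652 = 345.56 kN/m
FOS = Resisting / Driving = 345.56 / 194
= 1.7812 (dimensionless)

1.7812 (dimensionless)


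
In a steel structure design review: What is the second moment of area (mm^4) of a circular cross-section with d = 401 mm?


r = d / 2 = 401 / 2 = 200.5 mm
I = pi * r^4 / 4 = pi * 200.5^4 / 4
= 1269250634.53 mm^4

1269250634.53 mm^4
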